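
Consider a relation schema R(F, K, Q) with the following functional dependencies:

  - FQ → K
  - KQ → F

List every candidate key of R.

{F, Q}, {K, Q}

Attribute Q never appears on the right-hand side of any dependency, so Q must belong to every candidate key.
{Q}⁺ = {Q}, which is not all of the schema, so we must add further attributes.
{F, Q}⁺: FQ→K adds K → {F, K, Q}. Minimal: {Q}⁺ = {Q}; {F}⁺ = {F} — none reach the full schema.
{K, Q}⁺: KQ→F adds F → {F, K, Q}. Minimal: {Q}⁺ = {Q}; {K}⁺ = {K} — none reach the full schema.
Any other superkey contains one of these as a subset, so there are no further candidate keys.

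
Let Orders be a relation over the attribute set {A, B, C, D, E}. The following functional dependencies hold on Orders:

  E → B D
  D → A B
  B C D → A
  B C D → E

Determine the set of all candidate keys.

{C, D}, {C, E}

Attribute C never appears on the right-hand side of any dependency, so C must belong to every candidate key.
{C}⁺ = {C}, which is not all of the schema, so we must add further attributes.
{C, D}⁺: D→AB adds A, B; BCD→E adds E → {A, B, C, D, E}. Minimal: {D}⁺ = {A, B, D}; {C}⁺ = {C} — none reach the full schema.
{C, E}⁺: E→BD adds B, D; D→AB adds A → {A, B, C, D, E}. Minimal: {E}⁺ = {A, B, D, E}; {C}⁺ = {C} — none reach the full schema.
Any other superkey contains one of these as a subset, so there are no further candidate keys.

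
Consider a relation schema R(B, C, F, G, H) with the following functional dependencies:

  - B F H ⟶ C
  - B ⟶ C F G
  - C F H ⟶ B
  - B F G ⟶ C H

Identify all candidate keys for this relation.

(B), (C, F, H)

{B}⁺: B→CFG adds C, F, G; BFG→CH adds H → {B, C, F, G, H}.
{C, F, H}⁺: CFH→B adds B; B→CFG adds G → {B, C, F, G, H}. Minimal: {F, H}⁺ = {F, H}; {C, H}⁺ = {C, H}; {C, F}⁺ = {C, F} — none reach the full schema.
Any other superkey contains one of these as a subset, so there are no further candidate keys.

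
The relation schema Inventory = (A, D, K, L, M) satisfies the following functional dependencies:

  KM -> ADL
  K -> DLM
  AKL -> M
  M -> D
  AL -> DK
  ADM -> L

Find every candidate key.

(K); (A, L); (A, M)

{K}⁺: K→DLM adds D, L, M; KM→ADL adds A → {A, D, K, L, M}.
{A, L}⁺: AL→DK adds D, K; K→DLM adds M → {A, D, K, L, M}.
{A, M}⁺: M→D adds D; ADM→L adds L; AL→DK adds K → {A, D, K, L, M}.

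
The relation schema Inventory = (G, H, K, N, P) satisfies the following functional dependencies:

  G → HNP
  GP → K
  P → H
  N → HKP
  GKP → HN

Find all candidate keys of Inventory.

(G)

{G}⁺: G→HNP adds H, N, P; GP→K adds K → {G, H, K, N, P}.
No other minimal superkey exists.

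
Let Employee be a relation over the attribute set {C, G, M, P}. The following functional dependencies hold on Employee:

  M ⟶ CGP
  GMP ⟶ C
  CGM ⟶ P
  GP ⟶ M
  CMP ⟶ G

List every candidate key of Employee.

{M}⁺: M→CGP adds C, G, P → {C, G, M, P}.
{G, P}⁺: GP→M adds M; M→CGP adds C → {C, G, M, P}.
Any other superkey contains one of these as a subset, so there are no further candidate keys.

{M}; {G, P}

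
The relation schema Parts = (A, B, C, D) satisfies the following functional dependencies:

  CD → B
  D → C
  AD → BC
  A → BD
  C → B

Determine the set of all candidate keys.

(A)

Attribute A never appears on the right-hand side of any dependency, so A must belong to every candidate key.
{A}⁺ = {A, B, C, D}, which is all of the schema, so {A} is the only candidate key.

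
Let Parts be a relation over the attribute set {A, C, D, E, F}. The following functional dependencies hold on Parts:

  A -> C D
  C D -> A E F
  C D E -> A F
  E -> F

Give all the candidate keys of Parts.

{A}⁺: A→CD adds C, D; CD→AEF adds E, F → {A, C, D, E, F}.
{C, D}⁺: CD→AEF adds A, E, F → {A, C, D, E, F}. Minimal: {D}⁺ = {D}; {C}⁺ = {C} — none reach the full schema.

A, CD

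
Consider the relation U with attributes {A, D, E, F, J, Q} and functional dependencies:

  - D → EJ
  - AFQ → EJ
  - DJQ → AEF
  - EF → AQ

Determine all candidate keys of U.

Attribute D never appears on the right-hand side of any dependency, so D must belong to every candidate key.
{D}⁺ = {D, E, J}, which is not all of the schema, so we must add further attributes.
{D, F}⁺: D→EJ adds E, J; EF→AQ adds A, Q → {A, D, E, F, J, Q}. Minimal: {F}⁺ = {F}; {D}⁺ = {D, E, J} — none reach the full schema.
{D, Q}⁺: D→EJ adds E, J; DJQ→AEF adds A, F → {A, D, E, F, J, Q}. Minimal: {Q}⁺ = {Q}; {D}⁺ = {D, E, J} — none reach the full schema.

{D, F}, {D, Q}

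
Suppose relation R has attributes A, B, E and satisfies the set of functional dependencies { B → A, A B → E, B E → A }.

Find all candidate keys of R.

Attribute B never appears on the right-hand side of any dependency, so B must belong to every candidate key.
{B}⁺ = {A, B, E}, which is all of the schema, so {B} is the only candidate key.

{B}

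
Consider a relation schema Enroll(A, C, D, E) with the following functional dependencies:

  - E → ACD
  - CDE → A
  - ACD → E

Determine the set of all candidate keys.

{E}⁺: E→ACD adds A, C, D → {A, C, D, E}.
{A, C, D}⁺: ACD→E adds E → {A, C, D, E}.

(E), (A, C, D)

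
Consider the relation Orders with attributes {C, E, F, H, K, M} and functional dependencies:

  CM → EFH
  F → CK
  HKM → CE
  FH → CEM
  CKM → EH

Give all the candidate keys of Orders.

(C, M), (F, H), (F, M), (H, K, M)

{C, M}⁺: CM→EFH adds E, F, H; F→CK adds K → {C, E, F, H, K, M}. Minimal: {M}⁺ = {M}; {C}⁺ = {C} — none reach the full schema.
{F, H}⁺: F→CK adds C, K; FH→CEM adds E, M → {C, E, F, H, K, M}. Minimal: {H}⁺ = {H}; {F}⁺ = {C, F, K} — none reach the full schema.
{F, M}⁺: F→CK adds C, K; CKM→EH adds E, H → {C, E, F, H, K, M}. Minimal: {M}⁺ = {M}; {F}⁺ = {C, F, K} — none reach the full schema.
{H, K, M}⁺: HKM→CE adds C, E; CM→EFH adds F → {C, E, F, H, K, M}. Minimal: {K, M}⁺ = {K, M}; {H, M}⁺ = {H, M}; {H, K}⁺ = {H, K} — none reach the full schema.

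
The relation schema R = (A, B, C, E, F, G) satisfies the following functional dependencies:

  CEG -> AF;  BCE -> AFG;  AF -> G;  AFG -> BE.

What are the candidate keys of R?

{A, C, F}; {B, C, E}; {C, E, G}

Attribute C never appears on the right-hand side of any dependency, so C must belong to every candidate key.
{C}⁺ = {C}, which is not all of the schema, so we must add further attributes.
{A, C, F}⁺: AF→G adds G; AFG→BE adds B, E → {A, B, C, E, F, G}. Minimal: {C, F}⁺ = {C, F}; {A, F}⁺ = {A, B, E, F, G}; {A, C}⁺ = {A, C} — none reach the full schema.
{B, C, E}⁺: BCE→AFG adds A, F, G → {A, B, C, E, F, G}. Minimal: {C, E}⁺ = {C, E}; {B, E}⁺ = {B, E}; {B, C}⁺ = {B, C} — none reach the full schema.
{C, E, G}⁺: CEG→AF adds A, F; AFG→BE adds B → {A, B, C, E, F, G}. Minimal: {E, G}⁺ = {E, G}; {C, G}⁺ = {C, G}; {C, E}⁺ = {C, E} — none reach the full schema.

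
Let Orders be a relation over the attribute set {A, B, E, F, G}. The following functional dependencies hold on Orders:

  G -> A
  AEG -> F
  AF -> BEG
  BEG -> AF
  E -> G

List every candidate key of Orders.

{E}⁺: E→G adds G; G→A adds A; AEG→F adds F; AF→BEG adds B → {A, B, E, F, G}.
{A, F}⁺: AF→BEG adds B, E, G → {A, B, E, F, G}.
{F, G}⁺: G→A adds A; AF→BEG adds B, E → {A, B, E, F, G}.

{E}, {A, F}, {F, G}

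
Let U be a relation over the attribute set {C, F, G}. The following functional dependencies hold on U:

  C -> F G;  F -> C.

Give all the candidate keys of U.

{C}; {F}

{C}⁺: C→FG adds F, G → {C, F, G}.
{F}⁺: F→C adds C; C→FG adds G → {C, F, G}.
Any other superkey contains one of these as a subset, so there are no further candidate keys.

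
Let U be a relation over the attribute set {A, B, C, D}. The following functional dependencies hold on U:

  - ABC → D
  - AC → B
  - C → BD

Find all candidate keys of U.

AC

Attributes A, C never appear on any right-hand side, so every candidate key must contain {A, C}.
{A, C}⁺ = {A, B, C, D}, which is all of the schema, so {A, C} is the only candidate key.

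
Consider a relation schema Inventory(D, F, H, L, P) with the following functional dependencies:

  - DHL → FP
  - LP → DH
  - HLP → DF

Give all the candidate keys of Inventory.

{L, P}⁺: LP→DH adds D, H; HLP→DF adds F → {D, F, H, L, P}. Minimal: {P}⁺ = {P}; {L}⁺ = {L} — none reach the full schema.
{D, H, L}⁺: DHL→FP adds F, P → {D, F, H, L, P}. Minimal: {H, L}⁺ = {H, L}; {D, L}⁺ = {D, L}; {D, H}⁺ = {D, H} — none reach the full schema.
Any other superkey contains one of these as a subset, so there are no further candidate keys.

{L, P}, {D, H, L}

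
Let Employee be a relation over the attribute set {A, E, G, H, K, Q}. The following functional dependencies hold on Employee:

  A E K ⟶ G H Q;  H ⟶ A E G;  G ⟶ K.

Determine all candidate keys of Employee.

{H}⁺: H→AEG adds A, E, G; G→K adds K; AEK→GHQ adds Q → {A, E, G, H, K, Q}.
{A, E, G}⁺: G→K adds K; AEK→GHQ adds H, Q → {A, E, G, H, K, Q}.
{A, E, K}⁺: AEK→GHQ adds G, H, Q → {A, E, G, H, K, Q}.
Any other superkey contains one of these as a subset, so there are no further candidate keys.

H, AEG, AEK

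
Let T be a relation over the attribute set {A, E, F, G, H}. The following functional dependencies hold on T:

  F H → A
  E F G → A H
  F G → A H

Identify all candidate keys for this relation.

Attributes E, F, G never appear on any right-hand side, so every candidate key must contain {E, F, G}.
{E, F, G}⁺ = {A, E, F, G, H}, which is all of the schema, so {E, F, G} is the only candidate key.

{E, F, G}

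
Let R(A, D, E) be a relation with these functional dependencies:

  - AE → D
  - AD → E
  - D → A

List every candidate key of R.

{D}, {A, E}

{D}⁺: D→A adds A; AD→E adds E → {A, D, E}.
{A, E}⁺: AE→D adds D → {A, D, E}. Minimal: {E}⁺ = {E}; {A}⁺ = {A} — none reach the full schema.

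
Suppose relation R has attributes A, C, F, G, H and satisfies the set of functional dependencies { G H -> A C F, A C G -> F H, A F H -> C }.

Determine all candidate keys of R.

{G, H}, {A, C, G}

{G, H}⁺: GH→ACF adds A, C, F → {A, C, F, G, H}. Minimal: {H}⁺ = {H}; {G}⁺ = {G} — none reach the full schema.
{A, C, G}⁺: ACG→FH adds F, H → {A, C, F, G, H}. Minimal: {C, G}⁺ = {C, G}; {A, G}⁺ = {A, G}; {A, C}⁺ = {A, C} — none reach the full schema.
Any other superkey contains one of these as a subset, so there are no further candidate keys.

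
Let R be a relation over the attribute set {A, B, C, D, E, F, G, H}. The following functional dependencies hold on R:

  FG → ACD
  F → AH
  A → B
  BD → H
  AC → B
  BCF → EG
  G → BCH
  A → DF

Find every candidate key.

{A, C}; {A, G}; {C, F}; {F, G}

{A, C}⁺: A→B adds B; A→DF adds D, F; F→AH adds H; BCF→EG adds E, G → {A, B, C, D, E, F, G, H}.
{A, G}⁺: A→B adds B; G→BCH adds C, H; A→DF adds D, F; BCF→EG adds E → {A, B, C, D, E, F, G, H}.
{C, F}⁺: F→AH adds A, H; A→B adds B; BCF→EG adds E, G; A→DF adds D → {A, B, C, D, E, F, G, H}.
{F, G}⁺: FG→ACD adds A, C, D; F→AH adds H; A→B adds B; BCF→EG adds E → {A, B, C, D, E, F, G, H}.
Any other superkey contains one of these as a subset, so there are no further candidate keys.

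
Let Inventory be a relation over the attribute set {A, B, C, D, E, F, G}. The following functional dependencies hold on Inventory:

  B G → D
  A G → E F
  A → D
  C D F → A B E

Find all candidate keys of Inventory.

Attributes C, G never appear on any right-hand side, so every candidate key must contain {C, G}.
{C, G}⁺ = {C, G}, which is not all of the schema, so we must add further attributes.
{A, C, G}⁺: AG→EF adds E, F; A→D adds D; CDF→ABE adds B → {A, B, C, D, E, F, G}.
{B, C, F, G}⁺: BG→D adds D; CDF→ABE adds A, E → {A, B, C, D, E, F, G}.
{C, D, F, G}⁺: CDF→ABE adds A, B, E → {A, B, C, D, E, F, G}.
Any other superkey contains one of these as a subset, so there are no further candidate keys.

(A, C, G), (B, C, F, G), (C, D, F, G)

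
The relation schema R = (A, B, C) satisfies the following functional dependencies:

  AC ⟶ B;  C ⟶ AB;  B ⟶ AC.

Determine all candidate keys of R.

{B}⁺: B→AC adds A, C → {A, B, C}.
{C}⁺: C→AB adds A, B → {A, B, C}.

{B}, {C}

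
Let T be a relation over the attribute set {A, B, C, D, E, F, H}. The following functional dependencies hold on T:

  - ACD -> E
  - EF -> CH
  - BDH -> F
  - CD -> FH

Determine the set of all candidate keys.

Attributes A, B, D never appear on any right-hand side, so every candidate key must contain {A, B, D}.
{A, B, D}⁺ = {A, B, D}, which is not all of the schema, so we must add further attributes.
{A, B, C, D}⁺: ACD→E adds E; CD→FH adds F, H → {A, B, C, D, E, F, H}.
{A, B, D, E, F}⁺: EF→CH adds C, H → {A, B, C, D, E, F, H}.
{A, B, D, E, H}⁺: BDH→F adds F; EF→CH adds C → {A, B, C, D, E, F, H}.
Any other superkey contains one of these as a subset, so there are no further candidate keys.

{A, B, C, D}; {A, B, D, E, F}; {A, B, D, E, H}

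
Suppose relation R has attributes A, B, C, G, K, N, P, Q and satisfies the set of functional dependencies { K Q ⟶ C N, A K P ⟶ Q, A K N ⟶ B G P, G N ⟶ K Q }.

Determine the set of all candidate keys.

Attribute A never appears on the right-hand side of any dependency, so A must belong to every candidate key.
{A}⁺ = {A}, which is not all of the schema, so we must add further attributes.
{A, G, N}⁺: GN→KQ adds K, Q; KQ→CN adds C; AKN→BGP adds B, P → {A, B, C, G, K, N, P, Q}. Minimal: {G, N}⁺ = {C, G, K, N, Q}; {A, N}⁺ = {A, N}; {A, G}⁺ = {A, G} — none reach the full schema.
{A, K, N}⁺: AKN→BGP adds B, G, P; GN→KQ adds Q; KQ→CN adds C → {A, B, C, G, K, N, P, Q}. Minimal: {K, N}⁺ = {K, N}; {A, N}⁺ = {A, N}; {A, K}⁺ = {A, K} — none reach the full schema.
{A, K, P}⁺: AKP→Q adds Q; KQ→CN adds C, N; AKN→BGP adds B, G → {A, B, C, G, K, N, P, Q}. Minimal: {K, P}⁺ = {K, P}; {A, P}⁺ = {A, P}; {A, K}⁺ = {A, K} — none reach the full schema.
{A, K, Q}⁺: KQ→CN adds C, N; AKN→BGP adds B, G, P → {A, B, C, G, K, N, P, Q}. Minimal: {K, Q}⁺ = {C, K, N, Q}; {A, Q}⁺ = {A, Q}; {A, K}⁺ = {A, K} — none reach the full schema.
Any other superkey contains one of these as a subset, so there are no further candidate keys.

{A, G, N}, {A, K, N}, {A, K, P}, {A, K, Q}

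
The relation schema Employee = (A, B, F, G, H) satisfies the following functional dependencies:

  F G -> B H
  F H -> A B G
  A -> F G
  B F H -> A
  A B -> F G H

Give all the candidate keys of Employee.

A, FG, FH

{A}⁺: A→FG adds F, G; FG→BH adds B, H → {A, B, F, G, H}.
{F, G}⁺: FG→BH adds B, H; FH→ABG adds A → {A, B, F, G, H}. Minimal: {G}⁺ = {G}; {F}⁺ = {F} — none reach the full schema.
{F, H}⁺: FH→ABG adds A, B, G → {A, B, F, G, H}. Minimal: {H}⁺ = {H}; {F}⁺ = {F} — none reach the full schema.
Any other superkey contains one of these as a subset, so there are no further candidate keys.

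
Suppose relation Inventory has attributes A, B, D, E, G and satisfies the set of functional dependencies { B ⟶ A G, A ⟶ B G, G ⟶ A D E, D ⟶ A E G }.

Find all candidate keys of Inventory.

{A}⁺: A→BG adds B, G; G→ADE adds D, E → {A, B, D, E, G}.
{B}⁺: B→AG adds A, G; G→ADE adds D, E → {A, B, D, E, G}.
{D}⁺: D→AEG adds A, E, G; A→BG adds B → {A, B, D, E, G}.
{G}⁺: G→ADE adds A, D, E; A→BG adds B → {A, B, D, E, G}.

(A), (B), (D), (G)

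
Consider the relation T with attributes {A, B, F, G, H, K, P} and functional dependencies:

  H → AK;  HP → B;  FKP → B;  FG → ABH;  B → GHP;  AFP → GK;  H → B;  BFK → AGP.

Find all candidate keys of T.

(B, F), (F, G), (F, H), (A, F, P), (F, K, P)

Attribute F never appears on the right-hand side of any dependency, so F must belong to every candidate key.
{F}⁺ = {F}, which is not all of the schema, so we must add further attributes.
{B, F}⁺: B→GHP adds G, H, P; H→AK adds A, K → {A, B, F, G, H, K, P}. Minimal: {F}⁺ = {F}; {B}⁺ = {A, B, G, H, K, P} — none reach the full schema.
{F, G}⁺: FG→ABH adds A, B, H; B→GHP adds P; AFP→GK adds K → {A, B, F, G, H, K, P}. Minimal: {G}⁺ = {G}; {F}⁺ = {F} — none reach the full schema.
{F, H}⁺: H→AK adds A, K; H→B adds B; BFK→AGP adds G, P → {A, B, F, G, H, K, P}. Minimal: {H}⁺ = {A, B, G, H, K, P}; {F}⁺ = {F} — none reach the full schema.
{A, F, P}⁺: AFP→GK adds G, K; FKP→B adds B; FG→ABH adds H → {A, B, F, G, H, K, P}. Minimal: {F, P}⁺ = {F, P}; {A, P}⁺ = {A, P}; {A, F}⁺ = {A, F} — none reach the full schema.
{F, K, P}⁺: FKP→B adds B; B→GHP adds G, H; BFK→AGP adds A → {A, B, F, G, H, K, P}. Minimal: {K, P}⁺ = {K, P}; {F, P}⁺ = {F, P}; {F, K}⁺ = {F, K} — none reach the full schema.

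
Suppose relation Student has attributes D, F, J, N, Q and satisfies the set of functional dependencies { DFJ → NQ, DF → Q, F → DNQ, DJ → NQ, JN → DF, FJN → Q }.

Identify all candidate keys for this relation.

Attribute J never appears on the right-hand side of any dependency, so J must belong to every candidate key.
{J}⁺ = {J}, which is not all of the schema, so we must add further attributes.
{D, J}⁺: DJ→NQ adds N, Q; JN→DF adds F → {D, F, J, N, Q}.
{F, J}⁺: F→DNQ adds D, N, Q → {D, F, J, N, Q}.
{J, N}⁺: JN→DF adds D, F; FJN→Q adds Q → {D, F, J, N, Q}.

{D, J}; {F, J}; {J, N}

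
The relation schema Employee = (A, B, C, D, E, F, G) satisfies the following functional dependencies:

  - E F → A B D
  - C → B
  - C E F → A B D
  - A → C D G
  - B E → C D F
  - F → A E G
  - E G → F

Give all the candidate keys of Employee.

{F}⁺: F→AEG adds A, E, G; EF→ABD adds B, D; A→CDG adds C → {A, B, C, D, E, F, G}.
{A, E}⁺: A→CDG adds C, D, G; EG→F adds F; EF→ABD adds B → {A, B, C, D, E, F, G}. Minimal: {E}⁺ = {E}; {A}⁺ = {A, B, C, D, G} — none reach the full schema.
{B, E}⁺: BE→CDF adds C, D, F; F→AEG adds A, G → {A, B, C, D, E, F, G}. Minimal: {E}⁺ = {E}; {B}⁺ = {B} — none reach the full schema.
{C, E}⁺: C→B adds B; BE→CDF adds D, F; F→AEG adds A, G → {A, B, C, D, E, F, G}. Minimal: {E}⁺ = {E}; {C}⁺ = {B, C} — none reach the full schema.
{E, G}⁺: EG→F adds F; EF→ABD adds A, B, D; A→CDG adds C → {A, B, C, D, E, F, G}. Minimal: {G}⁺ = {G}; {E}⁺ = {E} — none reach the full schema.

F; AE; BE; CE; EG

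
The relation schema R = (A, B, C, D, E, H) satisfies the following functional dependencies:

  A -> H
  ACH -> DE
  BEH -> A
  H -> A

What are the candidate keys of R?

{A, B, C}⁺: A→H adds H; ACH→DE adds D, E → {A, B, C, D, E, H}. Minimal: {B, C}⁺ = {B, C}; {A, C}⁺ = {A, C, D, E, H}; {A, B}⁺ = {A, B, H} — none reach the full schema.
{B, C, H}⁺: H→A adds A; ACH→DE adds D, E → {A, B, C, D, E, H}. Minimal: {C, H}⁺ = {A, C, D, E, H}; {B, H}⁺ = {A, B, H}; {B, C}⁺ = {B, C} — none reach the full schema.
Any other superkey contains one of these as a subset, so there are no further candidate keys.

{A, B, C}, {B, C, H}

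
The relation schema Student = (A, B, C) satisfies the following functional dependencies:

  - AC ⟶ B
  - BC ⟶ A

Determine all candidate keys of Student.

Attribute C never appears on the right-hand side of any dependency, so C must belong to every candidate key.
{C}⁺ = {C}, which is not all of the schema, so we must add further attributes.
{A, C}⁺: AC→B adds B → {A, B, C}. Minimal: {C}⁺ = {C}; {A}⁺ = {A} — none reach the full schema.
{B, C}⁺: BC→A adds A → {A, B, C}. Minimal: {C}⁺ = {C}; {B}⁺ = {B} — none reach the full schema.

AC, BC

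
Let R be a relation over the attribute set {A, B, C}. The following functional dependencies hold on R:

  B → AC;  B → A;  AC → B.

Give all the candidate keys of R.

{B}⁺: B→AC adds A, C → {A, B, C}.
{A, C}⁺: AC→B adds B → {A, B, C}.

(B); (A, C)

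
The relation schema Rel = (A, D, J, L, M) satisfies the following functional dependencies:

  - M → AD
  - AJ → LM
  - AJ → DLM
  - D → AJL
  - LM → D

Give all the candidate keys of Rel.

{D}⁺: D→AJL adds A, J, L; AJ→LM adds M → {A, D, J, L, M}.
{M}⁺: M→AD adds A, D; D→AJL adds J, L → {A, D, J, L, M}.
{A, J}⁺: AJ→LM adds L, M; AJ→DLM adds D → {A, D, J, L, M}. Minimal: {J}⁺ = {J}; {A}⁺ = {A} — none reach the full schema.
Any other superkey contains one of these as a subset, so there are no further candidate keys.

(D), (M), (A, J)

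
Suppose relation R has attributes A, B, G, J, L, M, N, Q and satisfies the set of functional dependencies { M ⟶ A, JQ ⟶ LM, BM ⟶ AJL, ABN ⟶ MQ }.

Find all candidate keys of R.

Attributes B, G, N never appear on any right-hand side, so every candidate key must contain {B, G, N}.
{B, G, N}⁺ = {B, G, N}, which is not all of the schema, so we must add further attributes.
{A, B, G, N}⁺: ABN→MQ adds M, Q; BM→AJL adds J, L → {A, B, G, J, L, M, N, Q}. Minimal: {B, G, N}⁺ = {B, G, N}; {A, G, N}⁺ = {A, G, N}; {A, B, N}⁺ = {A, B, J, L, M, N, Q}; … — none reach the full schema.
{B, G, M, N}⁺: M→A adds A; BM→AJL adds J, L; ABN→MQ adds Q → {A, B, G, J, L, M, N, Q}. Minimal: {G, M, N}⁺ = {A, G, M, N}; {B, M, N}⁺ = {A, B, J, L, M, N, Q}; {B, G, N}⁺ = {B, G, N}; … — none reach the full schema.
{B, G, J, N, Q}⁺: JQ→LM adds L, M; BM→AJL adds A → {A, B, G, J, L, M, N, Q}. Minimal: {G, J, N, Q}⁺ = {A, G, J, L, M, N, Q}; {B, J, N, Q}⁺ = {A, B, J, L, M, N, Q}; {B, G, N, Q}⁺ = {B, G, N, Q}; … — none reach the full schema.

{A, B, G, N}; {B, G, M, N}; {B, G, J, N, Q}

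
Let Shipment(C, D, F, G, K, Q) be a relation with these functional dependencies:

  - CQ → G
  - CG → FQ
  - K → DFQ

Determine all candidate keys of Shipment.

{C, K}

Attributes C, K never appear on any right-hand side, so every candidate key must contain {C, K}.
{C, K}⁺ = {C, D, F, G, K, Q}, which is all of the schema, so {C, K} is the only candidate key.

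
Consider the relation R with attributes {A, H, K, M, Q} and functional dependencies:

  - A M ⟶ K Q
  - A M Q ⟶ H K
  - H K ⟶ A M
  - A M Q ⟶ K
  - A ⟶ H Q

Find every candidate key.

{A, K}⁺: A→HQ adds H, Q; HK→AM adds M → {A, H, K, M, Q}.
{A, M}⁺: AM→KQ adds K, Q; AMQ→HK adds H → {A, H, K, M, Q}.
{H, K}⁺: HK→AM adds A, M; A→HQ adds Q → {A, H, K, M, Q}.
Any other superkey contains one of these as a subset, so there are no further candidate keys.

{A, K}, {A, M}, {H, K}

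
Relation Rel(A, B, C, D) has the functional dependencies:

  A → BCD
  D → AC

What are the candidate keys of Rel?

{A}⁺: A→BCD adds B, C, D → {A, B, C, D}.
{D}⁺: D→AC adds A, C; A→BCD adds B → {A, B, C, D}.
Any other superkey contains one of these as a subset, so there are no further candidate keys.

A; D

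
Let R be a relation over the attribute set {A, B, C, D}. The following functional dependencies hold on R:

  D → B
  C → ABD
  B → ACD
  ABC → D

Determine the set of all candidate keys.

{B}⁺: B→ACD adds A, C, D → {A, B, C, D}.
{C}⁺: C→ABD adds A, B, D → {A, B, C, D}.
{D}⁺: D→B adds B; B→ACD adds A, C → {A, B, C, D}.
Any other superkey contains one of these as a subset, so there are no further candidate keys.

{B}, {C}, {D}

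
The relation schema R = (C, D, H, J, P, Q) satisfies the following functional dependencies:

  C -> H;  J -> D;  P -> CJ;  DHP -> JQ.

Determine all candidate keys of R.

{P}

Attribute P never appears on the right-hand side of any dependency, so P must belong to every candidate key.
{P}⁺ = {C, D, H, J, P, Q}, which is all of the schema, so {P} is the only candidate key.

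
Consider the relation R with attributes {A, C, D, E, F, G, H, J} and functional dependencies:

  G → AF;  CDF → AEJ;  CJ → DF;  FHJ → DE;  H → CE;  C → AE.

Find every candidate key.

Attributes G, H never appear on any right-hand side, so every candidate key must contain {G, H}.
{G, H}⁺ = {A, C, E, F, G, H}, which is not all of the schema, so we must add further attributes.
{D, G, H}⁺: G→AF adds A, F; H→CE adds C, E; CDF→AEJ adds J → {A, C, D, E, F, G, H, J}. Minimal: {G, H}⁺ = {A, C, E, F, G, H}; {D, H}⁺ = {A, C, D, E, H}; {D, G}⁺ = {A, D, F, G} — none reach the full schema.
{G, H, J}⁺: G→AF adds A, F; FHJ→DE adds D, E; H→CE adds C → {A, C, D, E, F, G, H, J}. Minimal: {H, J}⁺ = {A, C, D, E, F, H, J}; {G, J}⁺ = {A, F, G, J}; {G, H}⁺ = {A, C, E, F, G, H} — none reach the full schema.
Any other superkey contains one of these as a subset, so there are no further candidate keys.

(D, G, H), (G, H, J)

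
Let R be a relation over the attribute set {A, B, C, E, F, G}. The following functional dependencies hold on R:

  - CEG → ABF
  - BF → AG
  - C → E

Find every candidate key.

(C, G), (B, C, F)

{C, G}⁺: C→E adds E; CEG→ABF adds A, B, F → {A, B, C, E, F, G}.
{B, C, F}⁺: BF→AG adds A, G; C→E adds E → {A, B, C, E, F, G}.
Any other superkey contains one of these as a subset, so there are no further candidate keys.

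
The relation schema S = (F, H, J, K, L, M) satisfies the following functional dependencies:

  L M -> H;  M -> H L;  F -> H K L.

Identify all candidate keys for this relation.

Attributes F, J, M never appear on any right-hand side, so every candidate key must contain {F, J, M}.
{F, J, M}⁺ = {F, H, J, K, L, M}, which is all of the schema, so {F, J, M} is the only candidate key.

{F, J, M}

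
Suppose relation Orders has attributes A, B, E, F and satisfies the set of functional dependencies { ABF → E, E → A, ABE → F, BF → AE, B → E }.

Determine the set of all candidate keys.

Attribute B never appears on the right-hand side of any dependency, so B must belong to every candidate key.
{B}⁺ = {A, B, E, F}, which is all of the schema, so {B} is the only candidate key.

{B}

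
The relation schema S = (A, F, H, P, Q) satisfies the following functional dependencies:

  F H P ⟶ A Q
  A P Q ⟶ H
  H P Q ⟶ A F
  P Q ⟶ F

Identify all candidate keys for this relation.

Attribute P never appears on the right-hand side of any dependency, so P must belong to every candidate key.
{P}⁺ = {P}, which is not all of the schema, so we must add further attributes.
{A, P, Q}⁺: APQ→H adds H; HPQ→AF adds F → {A, F, H, P, Q}. Minimal: {P, Q}⁺ = {F, P, Q}; {A, Q}⁺ = {A, Q}; {A, P}⁺ = {A, P} — none reach the full schema.
{F, H, P}⁺: FHP→AQ adds A, Q → {A, F, H, P, Q}. Minimal: {H, P}⁺ = {H, P}; {F, P}⁺ = {F, P}; {F, H}⁺ = {F, H} — none reach the full schema.
{H, P, Q}⁺: HPQ→AF adds A, F → {A, F, H, P, Q}. Minimal: {P, Q}⁺ = {F, P, Q}; {H, Q}⁺ = {H, Q}; {H, P}⁺ = {H, P} — none reach the full schema.
Any other superkey contains one of these as a subset, so there are no further candidate keys.

{A, P, Q}, {F, H, P}, {H, P, Q}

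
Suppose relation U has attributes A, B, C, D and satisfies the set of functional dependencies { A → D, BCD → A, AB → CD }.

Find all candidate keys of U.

Attribute B never appears on the right-hand side of any dependency, so B must belong to every candidate key.
{B}⁺ = {B}, which is not all of the schema, so we must add further attributes.
{A, B}⁺: A→D adds D; AB→CD adds C → {A, B, C, D}. Minimal: {B}⁺ = {B}; {A}⁺ = {A, D} — none reach the full schema.
{B, C, D}⁺: BCD→A adds A → {A, B, C, D}. Minimal: {C, D}⁺ = {C, D}; {B, D}⁺ = {B, D}; {B, C}⁺ = {B, C} — none reach the full schema.

{A, B}, {B, C, D}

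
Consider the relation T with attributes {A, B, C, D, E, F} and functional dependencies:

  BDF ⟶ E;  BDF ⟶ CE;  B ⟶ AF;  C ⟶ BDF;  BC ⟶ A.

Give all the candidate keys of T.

{C}⁺: C→BDF adds B, D, F; BC→A adds A; BDF→E adds E → {A, B, C, D, E, F}.
{B, D}⁺: B→AF adds A, F; BDF→E adds E; BDF→CE adds C → {A, B, C, D, E, F}.
Any other superkey contains one of these as a subset, so there are no further candidate keys.

{C}; {B, D}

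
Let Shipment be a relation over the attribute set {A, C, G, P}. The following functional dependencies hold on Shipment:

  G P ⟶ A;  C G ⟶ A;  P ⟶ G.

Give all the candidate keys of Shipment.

Attributes C, P never appear on any right-hand side, so every candidate key must contain {C, P}.
{C, P}⁺ = {A, C, G, P}, which is all of the schema, so {C, P} is the only candidate key.

CP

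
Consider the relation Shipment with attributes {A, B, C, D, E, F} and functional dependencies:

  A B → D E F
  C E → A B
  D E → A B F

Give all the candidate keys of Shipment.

{C, E}⁺: CE→AB adds A, B; AB→DEF adds D, F → {A, B, C, D, E, F}. Minimal: {E}⁺ = {E}; {C}⁺ = {C} — none reach the full schema.
{A, B, C}⁺: AB→DEF adds D, E, F → {A, B, C, D, E, F}. Minimal: {B, C}⁺ = {B, C}; {A, C}⁺ = {A, C}; {A, B}⁺ = {A, B, D, E, F} — none reach the full schema.

(C, E), (A, B, C)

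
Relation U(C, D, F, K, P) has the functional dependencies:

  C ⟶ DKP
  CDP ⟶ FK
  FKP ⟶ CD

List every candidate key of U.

(C), (F, K, P)

{C}⁺: C→DKP adds D, K, P; CDP→FK adds F → {C, D, F, K, P}.
{F, K, P}⁺: FKP→CD adds C, D → {C, D, F, K, P}. Minimal: {K, P}⁺ = {K, P}; {F, P}⁺ = {F, P}; {F, K}⁺ = {F, K} — none reach the full schema.
Any other superkey contains one of these as a subset, so there are no further candidate keys.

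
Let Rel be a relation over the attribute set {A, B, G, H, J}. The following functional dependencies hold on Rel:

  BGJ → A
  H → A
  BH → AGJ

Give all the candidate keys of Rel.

Attributes B, H never appear on any right-hand side, so every candidate key must contain {B, H}.
{B, H}⁺ = {A, B, G, H, J}, which is all of the schema, so {B, H} is the only candidate key.

BH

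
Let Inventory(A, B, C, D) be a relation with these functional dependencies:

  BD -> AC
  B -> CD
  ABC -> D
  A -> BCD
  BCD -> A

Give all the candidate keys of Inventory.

{A}⁺: A→BCD adds B, C, D → {A, B, C, D}.
{B}⁺: B→CD adds C, D; BCD→A adds A → {A, B, C, D}.
Any other superkey contains one of these as a subset, so there are no further candidate keys.

(A), (B)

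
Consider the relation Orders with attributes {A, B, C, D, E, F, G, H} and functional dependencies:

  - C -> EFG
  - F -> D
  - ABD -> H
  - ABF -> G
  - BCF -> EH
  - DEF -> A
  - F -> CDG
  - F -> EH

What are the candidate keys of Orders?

Attribute B never appears on the right-hand side of any dependency, so B must belong to every candidate key.
{B}⁺ = {B}, which is not all of the schema, so we must add further attributes.
{B, C}⁺: C→EFG adds E, F, G; F→D adds D; BCF→EH adds H; DEF→A adds A → {A, B, C, D, E, F, G, H}. Minimal: {C}⁺ = {A, C, D, E, F, G, H}; {B}⁺ = {B} — none reach the full schema.
{B, F}⁺: F→D adds D; F→CDG adds C, G; F→EH adds E, H; DEF→A adds A → {A, B, C, D, E, F, G, H}. Minimal: {F}⁺ = {A, C, D, E, F, G, H}; {B}⁺ = {B} — none reach the full schema.
Any other superkey contains one of these as a subset, so there are no further candidate keys.

BC, BF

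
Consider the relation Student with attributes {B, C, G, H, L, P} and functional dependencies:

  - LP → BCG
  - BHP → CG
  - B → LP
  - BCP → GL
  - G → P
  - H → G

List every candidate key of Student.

BH; HL

Attribute H never appears on the right-hand side of any dependency, so H must belong to every candidate key.
{H}⁺ = {G, H, P}, which is not all of the schema, so we must add further attributes.
{B, H}⁺: B→LP adds L, P; H→G adds G; LP→BCG adds C → {B, C, G, H, L, P}. Minimal: {H}⁺ = {G, H, P}; {B}⁺ = {B, C, G, L, P} — none reach the full schema.
{H, L}⁺: H→G adds G; G→P adds P; LP→BCG adds B, C → {B, C, G, H, L, P}. Minimal: {L}⁺ = {L}; {H}⁺ = {G, H, P} — none reach the full schema.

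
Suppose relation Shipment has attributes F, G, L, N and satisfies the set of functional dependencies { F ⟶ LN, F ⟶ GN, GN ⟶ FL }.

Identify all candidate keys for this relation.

(F), (G, N)

{F}⁺: F→LN adds L, N; F→GN adds G → {F, G, L, N}.
{G, N}⁺: GN→FL adds F, L → {F, G, L, N}. Minimal: {N}⁺ = {N}; {G}⁺ = {G} — none reach the full schema.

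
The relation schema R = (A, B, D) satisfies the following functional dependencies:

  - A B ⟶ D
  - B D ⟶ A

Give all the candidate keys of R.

AB, BD

{A, B}⁺: AB→D adds D → {A, B, D}. Minimal: {B}⁺ = {B}; {A}⁺ = {A} — none reach the full schema.
{B, D}⁺: BD→A adds A → {A, B, D}. Minimal: {D}⁺ = {D}; {B}⁺ = {B} — none reach the full schema.
Any other superkey contains one of these as a subset, so there are no further candidate keys.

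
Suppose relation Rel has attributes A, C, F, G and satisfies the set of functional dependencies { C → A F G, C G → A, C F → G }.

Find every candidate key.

Attribute C never appears on the right-hand side of any dependency, so C must belong to every candidate key.
{C}⁺ = {A, C, F, G}, which is all of the schema, so {C} is the only candidate key.

{C}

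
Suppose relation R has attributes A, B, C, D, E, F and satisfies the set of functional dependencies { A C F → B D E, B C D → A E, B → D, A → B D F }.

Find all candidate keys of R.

Attribute C never appears on the right-hand side of any dependency, so C must belong to every candidate key.
{C}⁺ = {C}, which is not all of the schema, so we must add further attributes.
{A, C}⁺: A→BDF adds B, D, F; ACF→BDE adds E → {A, B, C, D, E, F}. Minimal: {C}⁺ = {C}; {A}⁺ = {A, B, D, F} — none reach the full schema.
{B, C}⁺: B→D adds D; BCD→AE adds A, E; A→BDF adds F → {A, B, C, D, E, F}. Minimal: {C}⁺ = {C}; {B}⁺ = {B, D} — none reach the full schema.

AC, BC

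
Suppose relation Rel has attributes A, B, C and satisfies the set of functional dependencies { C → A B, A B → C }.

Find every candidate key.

C, AB

{C}⁺: C→AB adds A, B → {A, B, C}.
{A, B}⁺: AB→C adds C → {A, B, C}.
Any other superkey contains one of these as a subset, so there are no further candidate keys.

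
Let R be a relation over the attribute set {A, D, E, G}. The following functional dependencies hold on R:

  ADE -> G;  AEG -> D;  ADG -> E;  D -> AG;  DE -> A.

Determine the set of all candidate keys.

(D); (A, E, G)

{D}⁺: D→AG adds A, G; ADG→E adds E → {A, D, E, G}.
{A, E, G}⁺: AEG→D adds D → {A, D, E, G}.
Any other superkey contains one of these as a subset, so there are no further candidate keys.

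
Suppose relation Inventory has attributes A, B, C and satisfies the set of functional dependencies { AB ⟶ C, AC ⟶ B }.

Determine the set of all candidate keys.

(A, B), (A, C)

Attribute A never appears on the right-hand side of any dependency, so A must belong to every candidate key.
{A}⁺ = {A}, which is not all of the schema, so we must add further attributes.
{A, B}⁺: AB→C adds C → {A, B, C}. Minimal: {B}⁺ = {B}; {A}⁺ = {A} — none reach the full schema.
{A, C}⁺: AC→B adds B → {A, B, C}. Minimal: {C}⁺ = {C}; {A}⁺ = {A} — none reach the full schema.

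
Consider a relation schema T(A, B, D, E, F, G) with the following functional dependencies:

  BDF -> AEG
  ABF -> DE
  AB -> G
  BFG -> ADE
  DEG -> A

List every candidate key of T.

{A, B, F}; {B, D, F}; {B, F, G}

Attributes B, F never appear on any right-hand side, so every candidate key must contain {B, F}.
{B, F}⁺ = {B, F}, which is not all of the schema, so we must add further attributes.
{A, B, F}⁺: ABF→DE adds D, E; AB→G adds G → {A, B, D, E, F, G}. Minimal: {B, F}⁺ = {B, F}; {A, F}⁺ = {A, F}; {A, B}⁺ = {A, B, G} — none reach the full schema.
{B, D, F}⁺: BDF→AEG adds A, E, G → {A, B, D, E, F, G}. Minimal: {D, F}⁺ = {D, F}; {B, F}⁺ = {B, F}; {B, D}⁺ = {B, D} — none reach the full schema.
{B, F, G}⁺: BFG→ADE adds A, D, E → {A, B, D, E, F, G}. Minimal: {F, G}⁺ = {F, G}; {B, G}⁺ = {B, G}; {B, F}⁺ = {B, F} — none reach the full schema.
Any other superkey contains one of these as a subset, so there are no further candidate keys.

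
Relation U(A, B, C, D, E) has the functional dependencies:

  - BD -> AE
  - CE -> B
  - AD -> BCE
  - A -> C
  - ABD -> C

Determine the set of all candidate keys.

Attribute D never appears on the right-hand side of any dependency, so D must belong to every candidate key.
{D}⁺ = {D}, which is not all of the schema, so we must add further attributes.
{A, D}⁺: AD→BCE adds B, C, E → {A, B, C, D, E}. Minimal: {D}⁺ = {D}; {A}⁺ = {A, C} — none reach the full schema.
{B, D}⁺: BD→AE adds A, E; AD→BCE adds C → {A, B, C, D, E}. Minimal: {D}⁺ = {D}; {B}⁺ = {B} — none reach the full schema.
{C, D, E}⁺: CE→B adds B; BD→AE adds A → {A, B, C, D, E}. Minimal: {D, E}⁺ = {D, E}; {C, E}⁺ = {B, C, E}; {C, D}⁺ = {C, D} — none reach the full schema.

(A, D), (B, D), (C, D, E)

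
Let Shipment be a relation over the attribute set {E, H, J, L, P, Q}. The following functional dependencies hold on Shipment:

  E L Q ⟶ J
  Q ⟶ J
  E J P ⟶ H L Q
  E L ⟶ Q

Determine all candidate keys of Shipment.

{E, J, P}; {E, L, P}; {E, P, Q}

Attributes E, P never appear on any right-hand side, so every candidate key must contain {E, P}.
{E, P}⁺ = {E, P}, which is not all of the schema, so we must add further attributes.
{E, J, P}⁺: EJP→HLQ adds H, L, Q → {E, H, J, L, P, Q}. Minimal: {J, P}⁺ = {J, P}; {E, P}⁺ = {E, P}; {E, J}⁺ = {E, J} — none reach the full schema.
{E, L, P}⁺: EL→Q adds Q; ELQ→J adds J; EJP→HLQ adds H → {E, H, J, L, P, Q}. Minimal: {L, P}⁺ = {L, P}; {E, P}⁺ = {E, P}; {E, L}⁺ = {E, J, L, Q} — none reach the full schema.
{E, P, Q}⁺: Q→J adds J; EJP→HLQ adds H, L → {E, H, J, L, P, Q}. Minimal: {P, Q}⁺ = {J, P, Q}; {E, Q}⁺ = {E, J, Q}; {E, P}⁺ = {E, P} — none reach the full schema.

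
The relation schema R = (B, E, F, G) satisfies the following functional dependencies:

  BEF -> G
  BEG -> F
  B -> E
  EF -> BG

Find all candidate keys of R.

{B, F}⁺: B→E adds E; EF→BG adds G → {B, E, F, G}. Minimal: {F}⁺ = {F}; {B}⁺ = {B, E} — none reach the full schema.
{B, G}⁺: B→E adds E; BEG→F adds F → {B, E, F, G}. Minimal: {G}⁺ = {G}; {B}⁺ = {B, E} — none reach the full schema.
{E, F}⁺: EF→BG adds B, G → {B, E, F, G}. Minimal: {F}⁺ = {F}; {E}⁺ = {E} — none reach the full schema.

BF, BG, EF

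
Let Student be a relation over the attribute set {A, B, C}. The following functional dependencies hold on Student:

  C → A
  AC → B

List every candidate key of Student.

C

{C}⁺: C→A adds A; AC→B adds B → {A, B, C}.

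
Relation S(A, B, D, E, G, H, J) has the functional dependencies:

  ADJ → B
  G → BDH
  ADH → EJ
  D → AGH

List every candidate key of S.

{D}⁺: D→AGH adds A, G, H; G→BDH adds B; ADH→EJ adds E, J → {A, B, D, E, G, H, J}.
{G}⁺: G→BDH adds B, D, H; D→AGH adds A; ADH→EJ adds E, J → {A, B, D, E, G, H, J}.
Any other superkey contains one of these as a subset, so there are no further candidate keys.

(D), (G)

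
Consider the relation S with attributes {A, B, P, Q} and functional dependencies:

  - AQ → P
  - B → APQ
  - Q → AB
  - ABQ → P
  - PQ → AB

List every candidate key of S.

{B}⁺: B→APQ adds A, P, Q → {A, B, P, Q}.
{Q}⁺: Q→AB adds A, B; ABQ→P adds P → {A, B, P, Q}.
Any other superkey contains one of these as a subset, so there are no further candidate keys.

(B); (Q)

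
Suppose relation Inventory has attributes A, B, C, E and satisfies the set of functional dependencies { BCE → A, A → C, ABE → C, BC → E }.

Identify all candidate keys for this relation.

{A, B}, {B, C}

Attribute B never appears on the right-hand side of any dependency, so B must belong to every candidate key.
{B}⁺ = {B}, which is not all of the schema, so we must add further attributes.
{A, B}⁺: A→C adds C; BC→E adds E → {A, B, C, E}. Minimal: {B}⁺ = {B}; {A}⁺ = {A, C} — none reach the full schema.
{B, C}⁺: BC→E adds E; BCE→A adds A → {A, B, C, E}. Minimal: {C}⁺ = {C}; {B}⁺ = {B} — none reach the full schema.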